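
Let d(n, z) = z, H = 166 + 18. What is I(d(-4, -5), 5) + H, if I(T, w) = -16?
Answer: 168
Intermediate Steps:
H = 184
I(d(-4, -5), 5) + H = -16 + 184 = 168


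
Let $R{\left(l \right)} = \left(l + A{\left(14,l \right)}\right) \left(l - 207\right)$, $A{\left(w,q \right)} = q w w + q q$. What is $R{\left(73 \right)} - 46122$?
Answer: $-2687262$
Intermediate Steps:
$A{\left(w,q \right)} = q^{2} + q w^{2}$ ($A{\left(w,q \right)} = q w^{2} + q^{2} = q^{2} + q w^{2}$)
$R{\left(l \right)} = \left(-207 + l\right) \left(l + l \left(196 + l\right)\right)$ ($R{\left(l \right)} = \left(l + l \left(l + 14^{2}\right)\right) \left(l - 207\right) = \left(l + l \left(l + 196\right)\right) \left(-207 + l\right) = \left(l + l \left(196 + l\right)\right) \left(-207 + l\right) = \left(-207 + l\right) \left(l + l \left(196 + l\right)\right)$)
$R{\left(73 \right)} - 46122 = 73 \left(-40779 + 73^{2} - 730\right) - 46122 = 73 \left(-40779 + 5329 - 730\right) - 46122 = 73 \left(-36180\right) - 46122 = -2641140 - 46122 = -2687262$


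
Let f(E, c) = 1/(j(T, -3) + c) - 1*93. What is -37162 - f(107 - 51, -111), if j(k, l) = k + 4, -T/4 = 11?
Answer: -5597418/151 ≈ -37069.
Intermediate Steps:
T = -44 (T = -4*11 = -44)
j(k, l) = 4 + k
f(E, c) = -93 + 1/(-40 + c) (f(E, c) = 1/((4 - 44) + c) - 1*93 = 1/(-40 + c) - 93 = -93 + 1/(-40 + c))
-37162 - f(107 - 51, -111) = -37162 - (3721 - 93*(-111))/(-40 - 111) = -37162 - (3721 + 10323)/(-151) = -37162 - (-1)*14044/151 = -37162 - 1*(-14044/151) = -37162 + 14044/151 = -5597418/151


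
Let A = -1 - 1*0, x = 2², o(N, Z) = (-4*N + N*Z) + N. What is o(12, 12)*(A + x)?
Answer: 324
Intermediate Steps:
o(N, Z) = -3*N + N*Z
x = 4
A = -1 (A = -1 + 0 = -1)
o(12, 12)*(A + x) = (12*(-3 + 12))*(-1 + 4) = (12*9)*3 = 108*3 = 324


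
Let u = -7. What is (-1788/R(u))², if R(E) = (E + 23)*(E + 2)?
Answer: 199809/400 ≈ 499.52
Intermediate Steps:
R(E) = (2 + E)*(23 + E) (R(E) = (23 + E)*(2 + E) = (2 + E)*(23 + E))
(-1788/R(u))² = (-1788/(46 + (-7)² + 25*(-7)))² = (-1788/(46 + 49 - 175))² = (-1788/(-80))² = (-1788*(-1/80))² = (447/20)² = 199809/400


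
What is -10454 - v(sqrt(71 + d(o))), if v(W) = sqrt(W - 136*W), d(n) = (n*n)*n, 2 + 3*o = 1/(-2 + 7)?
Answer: -10454 - 6*I*sqrt(3)*5**(3/4)*553**(1/4)/5 ≈ -10454.0 - 33.702*I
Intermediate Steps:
o = -3/5 (o = -2/3 + 1/(3*(-2 + 7)) = -2/3 + (1/3)/5 = -2/3 + (1/3)*(1/5) = -2/3 + 1/15 = -3/5 ≈ -0.60000)
d(n) = n**3 (d(n) = n**2*n = n**3)
v(W) = 3*sqrt(15)*sqrt(-W) (v(W) = sqrt(-135*W) = 3*sqrt(15)*sqrt(-W))
-10454 - v(sqrt(71 + d(o))) = -10454 - 3*sqrt(15)*sqrt(-sqrt(71 + (-3/5)**3)) = -10454 - 3*sqrt(15)*sqrt(-sqrt(71 - 27/125)) = -10454 - 3*sqrt(15)*sqrt(-sqrt(8848/125)) = -10454 - 3*sqrt(15)*sqrt(-4*sqrt(2765)/25) = -10454 - 3*sqrt(15)*2*I*sqrt(5)*69125**(1/4)/25 = -10454 - 6*I*sqrt(3)*5**(3/4)*553**(1/4)/5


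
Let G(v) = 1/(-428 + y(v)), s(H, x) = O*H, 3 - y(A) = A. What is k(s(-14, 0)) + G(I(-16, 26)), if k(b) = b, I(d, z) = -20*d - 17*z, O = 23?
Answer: -97567/303 ≈ -322.00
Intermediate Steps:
y(A) = 3 - A
s(H, x) = 23*H
G(v) = 1/(-425 - v) (G(v) = 1/(-428 + (3 - v)) = 1/(-425 - v))
k(s(-14, 0)) + G(I(-16, 26)) = 23*(-14) - 1/(425 + (-20*(-16) - 17*26)) = -322 - 1/(425 + (320 - 442)) = -322 - 1/(425 - 122) = -322 - 1/303 = -97567/303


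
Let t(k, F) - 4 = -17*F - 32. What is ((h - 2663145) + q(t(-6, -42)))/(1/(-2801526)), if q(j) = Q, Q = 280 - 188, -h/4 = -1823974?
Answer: -12979030118418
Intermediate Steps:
t(k, F) = -28 - 17*F (t(k, F) = 4 + (-17*F - 32) = 4 + (-32 - 17*F) = -28 - 17*F)
h = 7295896 (h = -4*(-1823974) = 7295896)
Q = 92
q(j) = 92
((h - 2663145) + q(t(-6, -42)))/(1/(-2801526)) = ((7295896 - 2663145) + 92)/(1/(-2801526)) = (4632751 + 92)/(-1/2801526) = 4632843*(-2801526) = -12979030118418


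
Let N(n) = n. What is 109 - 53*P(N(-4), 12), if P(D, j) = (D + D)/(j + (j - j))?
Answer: 433/3 ≈ 144.33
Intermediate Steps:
P(D, j) = 2*D/j (P(D, j) = (2*D)/(j + 0) = (2*D)/j = 2*D/j)
109 - 53*P(N(-4), 12) = 109 - 106*(-4)/12 = 109 - 53*(-2/3) = 109 + 106/3 = 433/3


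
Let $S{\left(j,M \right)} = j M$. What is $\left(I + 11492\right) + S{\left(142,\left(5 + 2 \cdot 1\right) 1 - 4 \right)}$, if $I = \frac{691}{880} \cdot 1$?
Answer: $\frac{10488531}{880} \approx 11919.0$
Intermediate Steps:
$S{\left(j,M \right)} = M j$
$I = \frac{691}{880}$ ($I = 691 \cdot \frac{1}{880} \cdot 1 = \frac{691}{880} \cdot 1 = \frac{691}{880} \approx 0.78523$)
$\left(I + 11492\right) + S{\left(142,\left(5 + 2 \cdot 1\right) 1 - 4 \right)} = \left(\frac{691}{880} + 11492\right) + \left(\left(5 + 2 \cdot 1\right) 1 - 4\right) 142 = \frac{10113651}{880} + \left(\left(5 + 2\right) 1 - 4\right) 142 = \frac{10113651}{880} + \left(7 \cdot 1 - 4\right) 142 = \frac{10113651}{880} + \left(7 - 4\right) 142 = \frac{10113651}{880} + 3 \cdot 142 = \frac{10113651}{880} + 426 = \frac{10488531}{880}$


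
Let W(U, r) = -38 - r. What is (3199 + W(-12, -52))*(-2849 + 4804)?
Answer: 6281415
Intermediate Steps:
(3199 + W(-12, -52))*(-2849 + 4804) = (3199 + (-38 - 1*(-52)))*(-2849 + 4804) = (3199 + (-38 + 52))*1955 = (3199 + 14)*1955 = 3213*1955 = 6281415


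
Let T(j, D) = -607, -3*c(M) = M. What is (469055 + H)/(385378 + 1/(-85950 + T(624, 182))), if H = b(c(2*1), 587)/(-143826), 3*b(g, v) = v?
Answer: 17518004002833571/14392882212069510 ≈ 1.2171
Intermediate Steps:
c(M) = -M/3
b(g, v) = v/3
H = -587/431478 (H = ((⅓)*587)/(-143826) = (587/3)*(-1/143826) = -587/431478 ≈ -0.0013604)
(469055 + H)/(385378 + 1/(-85950 + T(624, 182))) = (469055 - 587/431478)/(385378 + 1/(-85950 - 607)) = 202386912703/(431478*(385378 + 1/(-86557))) = 202386912703/(431478*(385378 - 1/86557)) = 202386912703/(431478*(33357163545/86557)) = (202386912703/431478)*(86557/33357163545) = 17518004002833571/14392882212069510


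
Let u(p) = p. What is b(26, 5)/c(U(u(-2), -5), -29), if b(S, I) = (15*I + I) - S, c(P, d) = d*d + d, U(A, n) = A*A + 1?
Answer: 27/406 ≈ 0.066502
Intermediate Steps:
U(A, n) = 1 + A² (U(A, n) = A² + 1 = 1 + A²)
c(P, d) = d + d² (c(P, d) = d² + d = d + d²)
b(S, I) = -S + 16*I (b(S, I) = 16*I - S = -S + 16*I)
b(26, 5)/c(U(u(-2), -5), -29) = (-1*26 + 16*5)/((-29*(1 - 29))) = (-26 + 80)/((-29*(-28))) = 54/812 = 54*(1/812) = 27/406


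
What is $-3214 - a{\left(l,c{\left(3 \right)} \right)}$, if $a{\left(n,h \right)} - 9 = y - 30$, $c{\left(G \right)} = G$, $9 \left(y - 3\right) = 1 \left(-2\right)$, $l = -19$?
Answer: $- \frac{28762}{9} \approx -3195.8$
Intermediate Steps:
$y = \frac{25}{9}$ ($y = 3 + \frac{1 \left(-2\right)}{9} = 3 + \frac{1}{9} \left(-2\right) = 3 - \frac{2}{9} = \frac{25}{9} \approx 2.7778$)
$a{\left(n,h \right)} = - \frac{164}{9}$ ($a{\left(n,h \right)} = 9 + \left(\frac{25}{9} - 30\right) = 9 - \frac{245}{9} = - \frac{164}{9}$)
$-3214 - a{\left(l,c{\left(3 \right)} \right)} = -3214 - - \frac{164}{9} = -3214 + \frac{164}{9} = - \frac{28762}{9}$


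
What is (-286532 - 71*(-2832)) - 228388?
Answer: -313848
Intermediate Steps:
(-286532 - 71*(-2832)) - 228388 = (-286532 + 201072) - 228388 = -85460 - 228388 = -313848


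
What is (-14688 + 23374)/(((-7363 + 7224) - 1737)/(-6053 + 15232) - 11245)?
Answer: -1189982/1540593 ≈ -0.77242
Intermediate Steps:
(-14688 + 23374)/(((-7363 + 7224) - 1737)/(-6053 + 15232) - 11245) = 8686/((-139 - 1737)/9179 - 11245) = 8686/(-1876*1/9179 - 11245) = 8686/(-28/137 - 11245) = 8686/(-1540593/137) = 8686*(-137/1540593) = -1189982/1540593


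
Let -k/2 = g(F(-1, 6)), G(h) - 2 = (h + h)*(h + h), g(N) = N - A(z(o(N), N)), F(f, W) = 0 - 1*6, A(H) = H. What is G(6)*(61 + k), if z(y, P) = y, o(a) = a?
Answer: 8906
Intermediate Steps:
F(f, W) = -6 (F(f, W) = 0 - 6 = -6)
g(N) = 0 (g(N) = N - N = 0)
G(h) = 2 + 4*h² (G(h) = 2 + (h + h)*(h + h) = 2 + (2*h)*(2*h) = 2 + 4*h²)
k = 0 (k = -2*0 = 0)
G(6)*(61 + k) = (2 + 4*6²)*(61 + 0) = (2 + 4*36)*61 = (2 + 144)*61 = 146*61 = 8906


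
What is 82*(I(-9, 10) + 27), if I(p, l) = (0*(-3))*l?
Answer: 2214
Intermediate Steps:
I(p, l) = 0 (I(p, l) = 0*l = 0)
82*(I(-9, 10) + 27) = 82*(0 + 27) = 82*27 = 2214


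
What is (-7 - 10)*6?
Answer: -102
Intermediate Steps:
(-7 - 10)*6 = -17*6 = -102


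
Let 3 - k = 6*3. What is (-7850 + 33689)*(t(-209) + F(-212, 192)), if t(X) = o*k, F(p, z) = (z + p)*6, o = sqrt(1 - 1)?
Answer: -3100680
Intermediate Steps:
k = -15 (k = 3 - 6*3 = 3 - 1*18 = 3 - 18 = -15)
o = 0 (o = sqrt(0) = 0)
F(p, z) = 6*p + 6*z (F(p, z) = (p + z)*6 = 6*p + 6*z)
t(X) = 0 (t(X) = 0*(-15) = 0)
(-7850 + 33689)*(t(-209) + F(-212, 192)) = (-7850 + 33689)*(0 + (6*(-212) + 6*192)) = 25839*(0 + (-1272 + 1152)) = 25839*(0 - 120) = 25839*(-120) = -3100680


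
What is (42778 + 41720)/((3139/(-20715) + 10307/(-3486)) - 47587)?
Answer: -2033936993340/1145533404563 ≈ -1.7755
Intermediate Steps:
(42778 + 41720)/((3139/(-20715) + 10307/(-3486)) - 47587) = 84498/((3139*(-1/20715) + 10307*(-1/3486)) - 47587) = 84498/((-3139/20715 - 10307/3486) - 47587) = 84498/(-74817353/24070830 - 47587) = 84498/(-1145533404563/24070830) = 84498*(-24070830/1145533404563) = -2033936993340/1145533404563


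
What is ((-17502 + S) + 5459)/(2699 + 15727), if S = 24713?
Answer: 6335/9213 ≈ 0.68762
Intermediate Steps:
((-17502 + S) + 5459)/(2699 + 15727) = ((-17502 + 24713) + 5459)/(2699 + 15727) = (7211 + 5459)/18426 = 12670*(1/18426) = 6335/9213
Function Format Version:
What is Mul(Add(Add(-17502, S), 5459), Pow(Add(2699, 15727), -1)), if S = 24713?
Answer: Rational(6335, 9213) ≈ 0.68762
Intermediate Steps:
Mul(Add(Add(-17502, S), 5459), Pow(Add(2699, 15727), -1)) = Mul(Add(Add(-17502, 24713), 5459), Pow(Add(2699, 15727), -1)) = Mul(Add(7211, 5459), Pow(18426, -1)) = Mul(12670, Rational(1, 18426)) = Rational(6335, 9213)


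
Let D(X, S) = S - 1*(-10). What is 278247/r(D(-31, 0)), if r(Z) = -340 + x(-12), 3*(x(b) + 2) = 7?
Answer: -834741/1019 ≈ -819.18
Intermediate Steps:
x(b) = ⅓ (x(b) = -2 + (⅓)*7 = -2 + 7/3 = ⅓)
D(X, S) = 10 + S (D(X, S) = S + 10 = 10 + S)
r(Z) = -1019/3 (r(Z) = -340 + ⅓ = -1019/3)
278247/r(D(-31, 0)) = 278247/(-1019/3) = 278247*(-3/1019) = -834741/1019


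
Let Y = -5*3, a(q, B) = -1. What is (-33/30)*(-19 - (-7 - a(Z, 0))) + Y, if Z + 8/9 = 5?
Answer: -7/10 ≈ -0.70000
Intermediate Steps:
Z = 37/9 (Z = -8/9 + 5 = 37/9 ≈ 4.1111)
Y = -15
(-33/30)*(-19 - (-7 - a(Z, 0))) + Y = (-33/30)*(-19 - (-7 - 1*(-1))) - 15 = (-33*1/30)*(-19 - (-7 + 1)) - 15 = -11*(-19 - 1*(-6))/10 - 15 = -11*(-19 + 6)/10 - 15 = -11/10*(-13) - 15 = 143/10 - 15 = -7/10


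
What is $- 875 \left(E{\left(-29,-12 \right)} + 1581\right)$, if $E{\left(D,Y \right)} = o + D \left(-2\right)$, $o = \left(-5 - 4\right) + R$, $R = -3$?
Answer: $-1423625$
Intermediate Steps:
$o = -12$ ($o = \left(-5 - 4\right) - 3 = -9 - 3 = -12$)
$E{\left(D,Y \right)} = -12 - 2 D$ ($E{\left(D,Y \right)} = -12 + D \left(-2\right) = -12 - 2 D$)
$- 875 \left(E{\left(-29,-12 \right)} + 1581\right) = - 875 \left(\left(-12 - -58\right) + 1581\right) = - 875 \left(\left(-12 + 58\right) + 1581\right) = - 875 \left(46 + 1581\right) = \left(-875\right) 1627 = -1423625$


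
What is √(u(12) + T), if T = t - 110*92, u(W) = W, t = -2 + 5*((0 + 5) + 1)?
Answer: 12*I*√70 ≈ 100.4*I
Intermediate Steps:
t = 28 (t = -2 + 5*(5 + 1) = -2 + 5*6 = -2 + 30 = 28)
T = -10092 (T = 28 - 110*92 = 28 - 10120 = -10092)
√(u(12) + T) = √(12 - 10092) = √(-10080) = 12*I*√70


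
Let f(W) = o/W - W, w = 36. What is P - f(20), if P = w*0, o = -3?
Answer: 403/20 ≈ 20.150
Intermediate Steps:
f(W) = -W - 3/W (f(W) = -3/W - W = -W - 3/W)
P = 0 (P = 36*0 = 0)
P - f(20) = 0 - (-1*20 - 3/20) = 0 - (-20 - 3*1/20) = 0 - (-20 - 3/20) = 0 - 1*(-403/20) = 0 + 403/20 = 403/20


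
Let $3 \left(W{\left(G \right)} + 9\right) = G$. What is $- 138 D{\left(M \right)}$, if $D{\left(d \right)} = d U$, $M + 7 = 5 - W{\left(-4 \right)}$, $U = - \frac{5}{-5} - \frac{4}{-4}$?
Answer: $-2300$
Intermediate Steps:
$U = 2$ ($U = \left(-5\right) \left(- \frac{1}{5}\right) - -1 = 1 + 1 = 2$)
$W{\left(G \right)} = -9 + \frac{G}{3}$
$M = \frac{25}{3}$ ($M = -7 + \left(5 - \left(-9 + \frac{1}{3} \left(-4\right)\right)\right) = -7 + \left(5 - \left(-9 - \frac{4}{3}\right)\right) = -7 + \left(5 - - \frac{31}{3}\right) = -7 + \left(5 + \frac{31}{3}\right) = -7 + \frac{46}{3} = \frac{25}{3} \approx 8.3333$)
$D{\left(d \right)} = 2 d$ ($D{\left(d \right)} = d 2 = 2 d$)
$- 138 D{\left(M \right)} = - 138 \cdot 2 \cdot \frac{25}{3} = \left(-138\right) \frac{50}{3} = -2300$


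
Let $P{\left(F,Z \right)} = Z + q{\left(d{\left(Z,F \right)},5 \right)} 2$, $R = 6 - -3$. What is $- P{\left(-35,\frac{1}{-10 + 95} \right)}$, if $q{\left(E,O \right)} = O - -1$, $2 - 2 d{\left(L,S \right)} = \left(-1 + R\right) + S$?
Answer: $- \frac{1021}{85} \approx -12.012$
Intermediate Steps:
$R = 9$ ($R = 6 + 3 = 9$)
$d{\left(L,S \right)} = -3 - \frac{S}{2}$ ($d{\left(L,S \right)} = 1 - \frac{\left(-1 + 9\right) + S}{2} = 1 - \frac{8 + S}{2} = 1 - \left(4 + \frac{S}{2}\right) = -3 - \frac{S}{2}$)
$q{\left(E,O \right)} = 1 + O$ ($q{\left(E,O \right)} = O + 1 = 1 + O$)
$P{\left(F,Z \right)} = 12 + Z$ ($P{\left(F,Z \right)} = Z + \left(1 + 5\right) 2 = Z + 6 \cdot 2 = Z + 12 = 12 + Z$)
$- P{\left(-35,\frac{1}{-10 + 95} \right)} = - (12 + \frac{1}{-10 + 95}) = - (12 + \frac{1}{85}) = \left(-1\right) \frac{1021}{85} = - \frac{1021}{85}$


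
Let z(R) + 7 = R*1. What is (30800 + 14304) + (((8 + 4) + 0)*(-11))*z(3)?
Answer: 45632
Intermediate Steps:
z(R) = -7 + R (z(R) = -7 + R*1 = -7 + R)
(30800 + 14304) + (((8 + 4) + 0)*(-11))*z(3) = (30800 + 14304) + (((8 + 4) + 0)*(-11))*(-7 + 3) = 45104 + ((12 + 0)*(-11))*(-4) = 45104 + (12*(-11))*(-4) = 45104 - 132*(-4) = 45104 + 528 = 45632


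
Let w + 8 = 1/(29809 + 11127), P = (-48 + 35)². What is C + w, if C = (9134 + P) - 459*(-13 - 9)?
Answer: 793871849/40936 ≈ 19393.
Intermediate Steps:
P = 169 (P = (-13)² = 169)
w = -327487/40936 (w = -8 + 1/(29809 + 11127) = -8 + 1/40936 = -327487/40936 ≈ -8.0000)
C = 19401 (C = (9134 + 169) - 459*(-13 - 9) = 9303 - 459*(-22) = 9303 + 10098 = 19401)
C + w = 19401 - 327487/40936 = 793871849/40936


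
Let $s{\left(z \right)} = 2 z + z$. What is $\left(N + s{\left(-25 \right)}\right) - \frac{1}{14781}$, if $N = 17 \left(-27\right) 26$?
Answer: $- \frac{177505030}{14781} \approx -12009.0$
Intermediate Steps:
$s{\left(z \right)} = 3 z$
$N = -11934$ ($N = \left(-459\right) 26 = -11934$)
$\left(N + s{\left(-25 \right)}\right) - \frac{1}{14781} = \left(-11934 + 3 \left(-25\right)\right) - \frac{1}{14781} = \left(-11934 - 75\right) - \frac{1}{14781} = -12009 - \frac{1}{14781} = - \frac{177505030}{14781}$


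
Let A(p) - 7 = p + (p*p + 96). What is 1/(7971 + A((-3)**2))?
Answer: 1/8164 ≈ 0.00012249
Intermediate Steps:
A(p) = 103 + p + p**2 (A(p) = 7 + (p + (p*p + 96)) = 7 + (p + (p**2 + 96)) = 7 + (p + (96 + p**2)) = 7 + (96 + p + p**2) = 103 + p + p**2)
1/(7971 + A((-3)**2)) = 1/(7971 + (103 + (-3)**2 + ((-3)**2)**2)) = 1/(7971 + (103 + 9 + 9**2)) = 1/(7971 + (103 + 9 + 81)) = 1/(7971 + 193) = 1/8164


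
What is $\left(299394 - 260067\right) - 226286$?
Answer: $-186959$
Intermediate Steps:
$\left(299394 - 260067\right) - 226286 = 39327 - 226286 = -186959$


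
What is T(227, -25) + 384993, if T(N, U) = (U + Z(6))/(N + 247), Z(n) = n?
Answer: 182486663/474 ≈ 3.8499e+5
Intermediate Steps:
T(N, U) = (6 + U)/(247 + N) (T(N, U) = (U + 6)/(N + 247) = (6 + U)/(247 + N))
T(227, -25) + 384993 = (6 - 25)/(247 + 227) + 384993 = -19/474 + 384993 = 182486663/474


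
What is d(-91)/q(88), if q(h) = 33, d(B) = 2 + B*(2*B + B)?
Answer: 24845/33 ≈ 752.88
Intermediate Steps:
d(B) = 2 + 3*B² (d(B) = 2 + B*(3*B) = 2 + 3*B²)
d(-91)/q(88) = (2 + 3*(-91)²)/33 = (2 + 3*8281)*(1/33) = (2 + 24843)*(1/33) = 24845*(1/33) = 24845/33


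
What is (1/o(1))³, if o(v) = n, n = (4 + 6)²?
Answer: 1/1000000 ≈ 1.0000e-6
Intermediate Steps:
n = 100 (n = 10² = 100)
o(v) = 100
(1/o(1))³ = (1/100)³ = 1/1000000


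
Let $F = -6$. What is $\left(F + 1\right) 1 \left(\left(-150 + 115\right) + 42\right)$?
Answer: $-35$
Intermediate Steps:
$\left(F + 1\right) 1 \left(\left(-150 + 115\right) + 42\right) = \left(-6 + 1\right) 1 \left(\left(-150 + 115\right) + 42\right) = \left(-5\right) 1 \left(-35 + 42\right) = \left(-5\right) 7 = -35$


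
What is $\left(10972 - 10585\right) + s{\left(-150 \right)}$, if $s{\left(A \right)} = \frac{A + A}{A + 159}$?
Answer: $\frac{1061}{3} \approx 353.67$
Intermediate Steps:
$s{\left(A \right)} = \frac{2 A}{159 + A}$
$\left(10972 - 10585\right) + s{\left(-150 \right)} = \left(10972 - 10585\right) + 2 \left(-150\right) \frac{1}{159 - 150} = 387 + 2 \left(-150\right) \frac{1}{9} = 387 - \frac{100}{3} = \frac{1061}{3}$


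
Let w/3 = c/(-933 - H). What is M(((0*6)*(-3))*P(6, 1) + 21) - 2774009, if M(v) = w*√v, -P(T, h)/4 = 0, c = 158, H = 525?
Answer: -2774009 - 79*√21/243 ≈ -2.7740e+6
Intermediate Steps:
P(T, h) = 0 (P(T, h) = -4*0 = 0)
w = -79/243 (w = 3*(158/(-933 - 1*525)) = 3*(158/(-933 - 525)) = 3*(158/(-1458)) = 3*(158*(-1/1458)) = 3*(-79/729) = -79/243 ≈ -0.32510)
M(v) = -79*√v/243
M(((0*6)*(-3))*P(6, 1) + 21) - 2774009 = -79*√(((0*6)*(-3))*0 + 21)/243 - 2774009 = -79*√((0*(-3))*0 + 21)/243 - 2774009 = -79*√(0*0 + 21)/243 - 2774009 = -79*√(0 + 21)/243 - 2774009 = -79*√21/243 - 2774009 = -2774009 - 79*√21/243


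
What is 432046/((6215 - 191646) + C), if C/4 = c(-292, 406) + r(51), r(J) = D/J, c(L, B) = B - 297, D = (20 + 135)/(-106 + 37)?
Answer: -1520369874/650998025 ≈ -2.3354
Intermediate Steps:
D = -155/69 (D = 155/(-69) = 155*(-1/69) = -155/69 ≈ -2.2464)
c(L, B) = -297 + B
r(J) = -155/(69*J)
C = 1533664/3519 (C = 4*((-297 + 406) - 155/69/51) = 4*(109 - 155/69*1/51) = 4*(109 - 155/3519) = 4*(383416/3519) = 1533664/3519 ≈ 435.82)
432046/((6215 - 191646) + C) = 432046/((6215 - 191646) + 1533664/3519) = 432046/(-185431 + 1533664/3519) = 432046/(-650998025/3519) = 432046*(-3519/650998025) = -1520369874/650998025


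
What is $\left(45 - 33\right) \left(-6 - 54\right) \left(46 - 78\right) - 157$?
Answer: $22883$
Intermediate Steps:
$\left(45 - 33\right) \left(-6 - 54\right) \left(46 - 78\right) - 157 = 12 \left(\left(-60\right) \left(-32\right)\right) - 157 = 12 \cdot 1920 - 157 = 23040 - 157 = 22883$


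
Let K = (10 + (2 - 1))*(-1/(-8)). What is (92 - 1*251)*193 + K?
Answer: -245485/8 ≈ -30686.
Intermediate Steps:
K = 11/8 (K = (10 + 1)*(-1*(-1/8)) = 11*(1/8) = 11/8 ≈ 1.3750)
(92 - 1*251)*193 + K = (92 - 1*251)*193 + 11/8 = (92 - 251)*193 + 11/8 = -159*193 + 11/8 = -30687 + 11/8 = -245485/8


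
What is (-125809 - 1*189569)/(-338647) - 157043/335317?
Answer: 52569464005/113554096099 ≈ 0.46295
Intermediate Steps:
(-125809 - 1*189569)/(-338647) - 157043/335317 = (-125809 - 189569)*(-1/338647) - 157043*1/335317 = -315378*(-1/338647) - 157043/335317 = 315378/338647 - 157043/335317 = 52569464005/113554096099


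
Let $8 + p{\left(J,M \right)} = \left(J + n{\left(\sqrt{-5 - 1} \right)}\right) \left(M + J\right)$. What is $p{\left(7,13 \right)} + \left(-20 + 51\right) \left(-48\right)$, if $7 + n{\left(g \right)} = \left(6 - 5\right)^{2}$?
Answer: $-1476$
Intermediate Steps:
$n{\left(g \right)} = -6$ ($n{\left(g \right)} = -7 + \left(6 - 5\right)^{2} = -7 + 1^{2} = -7 + 1 = -6$)
$p{\left(J,M \right)} = -8 + \left(-6 + J\right) \left(J + M\right)$ ($p{\left(J,M \right)} = -8 + \left(J - 6\right) \left(M + J\right) = -8 + \left(-6 + J\right) \left(J + M\right)$)
$p{\left(7,13 \right)} + \left(-20 + 51\right) \left(-48\right) = \left(-8 + 7^{2} - 42 - 78 + 7 \cdot 13\right) + \left(-20 + 51\right) \left(-48\right) = \left(-8 + 49 - 42 - 78 + 91\right) + 31 \left(-48\right) = 12 - 1488 = -1476$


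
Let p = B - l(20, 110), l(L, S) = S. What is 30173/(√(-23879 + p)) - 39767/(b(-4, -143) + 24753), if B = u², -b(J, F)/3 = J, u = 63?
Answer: -3059/1905 - 211*I*√5005/70 ≈ -1.6058 - 213.25*I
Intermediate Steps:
b(J, F) = -3*J
B = 3969 (B = 63² = 3969)
p = 3859 (p = 3969 - 1*110 = 3969 - 110 = 3859)
30173/(√(-23879 + p)) - 39767/(b(-4, -143) + 24753) = 30173/(√(-23879 + 3859)) - 39767/(-3*(-4) + 24753) = 30173/(√(-20020)) - 39767/(12 + 24753) = 30173/((2*I*√5005)) - 39767/24765 = 30173*(-I*√5005/10010) - 39767*1/24765 = -211*I*√5005/70 - 3059/1905 = -3059/1905 - 211*I*√5005/70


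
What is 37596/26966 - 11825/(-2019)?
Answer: 197389637/27222177 ≈ 7.2511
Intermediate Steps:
37596/26966 - 11825/(-2019) = 37596*(1/26966) - 11825*(-1/2019) = 18798/13483 + 11825/2019 = 197389637/27222177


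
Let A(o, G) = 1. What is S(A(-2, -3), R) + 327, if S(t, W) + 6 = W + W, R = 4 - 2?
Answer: 325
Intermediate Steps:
R = 2
S(t, W) = -6 + 2*W (S(t, W) = -6 + (W + W) = -6 + 2*W)
S(A(-2, -3), R) + 327 = (-6 + 2*2) + 327 = (-6 + 4) + 327 = -2 + 327 = 325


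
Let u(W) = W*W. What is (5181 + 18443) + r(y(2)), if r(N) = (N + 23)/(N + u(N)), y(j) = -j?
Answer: 47269/2 ≈ 23635.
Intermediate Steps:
u(W) = W²
r(N) = (23 + N)/(N + N²) (r(N) = (N + 23)/(N + N²) = (23 + N)/(N + N²))
(5181 + 18443) + r(y(2)) = (5181 + 18443) + (23 - 1*2)/(((-1*2))*(1 - 1*2)) = 23624 + (23 - 2)/((-2)*(1 - 2)) = 23624 - ½*21/(-1) = 23624 - ½*(-1)*21 = 23624 + 21/2 = 47269/2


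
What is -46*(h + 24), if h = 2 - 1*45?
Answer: 874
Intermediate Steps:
h = -43 (h = 2 - 45 = -43)
-46*(h + 24) = -46*(-43 + 24) = -46*(-19) = 874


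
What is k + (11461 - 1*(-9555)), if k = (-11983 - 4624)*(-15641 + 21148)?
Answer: -91433733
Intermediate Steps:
k = -91454749 (k = -16607*5507 = -91454749)
k + (11461 - 1*(-9555)) = -91454749 + (11461 - 1*(-9555)) = -91454749 + (11461 + 9555) = -91454749 + 21016 = -91433733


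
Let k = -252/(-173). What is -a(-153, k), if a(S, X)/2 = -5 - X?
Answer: 2234/173 ≈ 12.913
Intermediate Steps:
k = 252/173 (k = -252*(-1/173) = 252/173 ≈ 1.4566)
a(S, X) = -10 - 2*X (a(S, X) = 2*(-5 - X) = -10 - 2*X)
-a(-153, k) = -(-10 - 2*252/173) = -(-10 - 504/173) = -1*(-2234/173) = 2234/173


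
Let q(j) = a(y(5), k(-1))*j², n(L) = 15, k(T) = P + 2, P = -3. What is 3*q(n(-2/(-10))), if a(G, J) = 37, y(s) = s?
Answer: 24975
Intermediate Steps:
k(T) = -1 (k(T) = -3 + 2 = -1)
q(j) = 37*j²
3*q(n(-2/(-10))) = 3*(37*15²) = 3*(37*225) = 3*8325 = 24975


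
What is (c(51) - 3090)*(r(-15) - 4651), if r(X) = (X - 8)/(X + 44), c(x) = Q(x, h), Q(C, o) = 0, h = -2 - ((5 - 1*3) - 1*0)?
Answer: 416847180/29 ≈ 1.4374e+7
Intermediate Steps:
h = -4 (h = -2 - ((5 - 3) + 0) = -2 - (2 + 0) = -2 - 1*2 = -2 - 2 = -4)
c(x) = 0
r(X) = (-8 + X)/(44 + X)
(c(51) - 3090)*(r(-15) - 4651) = (0 - 3090)*((-8 - 15)/(44 - 15) - 4651) = -3090*(-23/29 - 4651) = -3090*(-134902/29) = 416847180/29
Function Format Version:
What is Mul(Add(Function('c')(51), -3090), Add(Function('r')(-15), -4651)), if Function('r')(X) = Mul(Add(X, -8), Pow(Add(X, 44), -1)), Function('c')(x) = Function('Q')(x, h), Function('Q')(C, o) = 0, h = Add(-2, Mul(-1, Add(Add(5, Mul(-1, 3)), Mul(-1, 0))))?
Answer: Rational(416847180, 29) ≈ 1.4374e+7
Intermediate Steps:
h = -4 (h = Add(-2, Mul(-1, Add(Add(5, -3), 0))) = Add(-2, Mul(-1, Add(2, 0))) = Add(-2, Mul(-1, 2)) = Add(-2, -2) = -4)
Function('c')(x) = 0
Function('r')(X) = Mul(Pow(Add(44, X), -1), Add(-8, X)) (Function('r')(X) = Mul(Add(-8, X), Pow(Add(44, X), -1)) = Mul(Pow(Add(44, X), -1), Add(-8, X)))
Mul(Add(Function('c')(51), -3090), Add(Function('r')(-15), -4651)) = Mul(Add(0, -3090), Add(Mul(Pow(Add(44, -15), -1), Add(-8, -15)), -4651)) = Mul(-3090, Add(Mul(Pow(29, -1), -23), -4651)) = Mul(-3090, Add(Mul(Rational(1, 29), -23), -4651)) = Mul(-3090, Add(Rational(-23, 29), -4651)) = Mul(-3090, Rational(-134902, 29)) = Rational(416847180, 29)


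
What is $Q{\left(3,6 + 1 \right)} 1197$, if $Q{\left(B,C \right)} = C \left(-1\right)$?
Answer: $-8379$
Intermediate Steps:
$Q{\left(B,C \right)} = - C$
$Q{\left(3,6 + 1 \right)} 1197 = - (6 + 1) 1197 = \left(-1\right) 7 \cdot 1197 = \left(-7\right) 1197 = -8379$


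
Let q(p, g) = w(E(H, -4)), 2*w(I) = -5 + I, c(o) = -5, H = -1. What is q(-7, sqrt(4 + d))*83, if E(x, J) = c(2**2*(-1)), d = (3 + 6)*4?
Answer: -415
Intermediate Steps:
d = 36 (d = 9*4 = 36)
E(x, J) = -5
w(I) = -5/2 + I/2 (w(I) = (-5 + I)/2 = -5/2 + I/2)
q(p, g) = -5 (q(p, g) = -5/2 + (1/2)*(-5) = -5/2 - 5/2 = -5)
q(-7, sqrt(4 + d))*83 = -5*83 = -415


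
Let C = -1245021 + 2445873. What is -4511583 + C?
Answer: -3310731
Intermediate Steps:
C = 1200852
-4511583 + C = -4511583 + 1200852 = -3310731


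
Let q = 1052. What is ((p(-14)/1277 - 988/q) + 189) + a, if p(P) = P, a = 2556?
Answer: 921591894/335851 ≈ 2744.1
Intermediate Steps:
((p(-14)/1277 - 988/q) + 189) + a = ((-14/1277 - 988/1052) + 189) + 2556 = ((-14*1/1277 - 988*1/1052) + 189) + 2556 = ((-14/1277 - 247/263) + 189) + 2556 = (-319101/335851 + 189) + 2556 = 63156738/335851 + 2556 = 921591894/335851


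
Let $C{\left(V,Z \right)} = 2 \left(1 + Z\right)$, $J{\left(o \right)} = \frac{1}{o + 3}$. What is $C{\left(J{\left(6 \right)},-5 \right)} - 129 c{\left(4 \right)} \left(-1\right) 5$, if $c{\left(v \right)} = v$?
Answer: $2572$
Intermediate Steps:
$J{\left(o \right)} = \frac{1}{3 + o}$
$C{\left(V,Z \right)} = 2 + 2 Z$
$C{\left(J{\left(6 \right)},-5 \right)} - 129 c{\left(4 \right)} \left(-1\right) 5 = \left(2 + 2 \left(-5\right)\right) - 129 \cdot 4 \left(-1\right) 5 = \left(2 - 10\right) - 129 \left(\left(-4\right) 5\right) = -8 - -2580 = -8 + 2580 = 2572$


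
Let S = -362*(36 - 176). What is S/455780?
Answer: 2534/22789 ≈ 0.11119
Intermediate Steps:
S = 50680 (S = -362*(-140) = 50680)
S/455780 = 50680/455780 = 50680*(1/455780) = 2534/22789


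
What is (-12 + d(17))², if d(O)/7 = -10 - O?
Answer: 40401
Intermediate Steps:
d(O) = -70 - 7*O (d(O) = 7*(-10 - O) = -70 - 7*O)
(-12 + d(17))² = (-12 + (-70 - 7*17))² = (-12 + (-70 - 119))² = (-12 - 189)² = (-201)² = 40401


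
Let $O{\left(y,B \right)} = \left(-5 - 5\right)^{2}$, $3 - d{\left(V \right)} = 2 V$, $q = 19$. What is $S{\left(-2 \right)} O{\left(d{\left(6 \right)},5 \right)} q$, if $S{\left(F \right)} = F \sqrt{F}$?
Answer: $- 3800 i \sqrt{2} \approx - 5374.0 i$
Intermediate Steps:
$S{\left(F \right)} = F^{\frac{3}{2}}$
$d{\left(V \right)} = 3 - 2 V$
$O{\left(y,B \right)} = 100$ ($O{\left(y,B \right)} = \left(-5 - 5\right)^{2} = \left(-10\right)^{2} = 100$)
$S{\left(-2 \right)} O{\left(d{\left(6 \right)},5 \right)} q = \left(-2\right)^{\frac{3}{2}} \cdot 100 \cdot 19 = - 2 i \sqrt{2} \cdot 100 \cdot 19 = - 200 i \sqrt{2} \cdot 19 = - 3800 i \sqrt{2}$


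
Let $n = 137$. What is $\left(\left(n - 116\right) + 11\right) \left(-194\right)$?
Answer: $-6208$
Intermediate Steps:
$\left(\left(n - 116\right) + 11\right) \left(-194\right) = \left(\left(137 - 116\right) + 11\right) \left(-194\right) = \left(21 + 11\right) \left(-194\right) = 32 \left(-194\right) = -6208$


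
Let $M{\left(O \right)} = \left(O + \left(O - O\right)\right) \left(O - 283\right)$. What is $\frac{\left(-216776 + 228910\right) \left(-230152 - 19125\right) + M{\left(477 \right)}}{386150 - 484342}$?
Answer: $\frac{756158645}{24548} \approx 30803.0$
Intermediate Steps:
$M{\left(O \right)} = O \left(-283 + O\right)$ ($M{\left(O \right)} = \left(O + 0\right) \left(-283 + O\right) = O \left(-283 + O\right)$)
$\frac{\left(-216776 + 228910\right) \left(-230152 - 19125\right) + M{\left(477 \right)}}{386150 - 484342} = \frac{\left(-216776 + 228910\right) \left(-230152 - 19125\right) + 477 \left(-283 + 477\right)}{386150 - 484342} = \frac{12134 \left(-249277\right) + 477 \cdot 194}{-98192} = \left(-3024727118 + 92538\right) \left(- \frac{1}{98192}\right) = \left(-3024634580\right) \left(- \frac{1}{98192}\right) = \frac{756158645}{24548}$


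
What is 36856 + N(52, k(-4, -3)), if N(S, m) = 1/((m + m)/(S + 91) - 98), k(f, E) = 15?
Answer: 515394161/13984 ≈ 36856.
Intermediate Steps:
N(S, m) = 1/(-98 + 2*m/(91 + S)) (N(S, m) = 1/((2*m)/(91 + S) - 98) = 1/(2*m/(91 + S) - 98) = 1/(-98 + 2*m/(91 + S)))
36856 + N(52, k(-4, -3)) = 36856 + (91 + 52)/(2*(-4459 + 15 - 49*52)) = 36856 + (½)*143/(-4459 + 15 - 2548) = 36856 + (½)*143/(-6992) = 36856 + (½)*(-1/6992)*143 = 36856 - 143/13984 = 515394161/13984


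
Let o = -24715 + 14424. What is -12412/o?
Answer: 12412/10291 ≈ 1.2061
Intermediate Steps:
o = -10291
-12412/o = -12412/(-10291) = -12412*(-1/10291) = 12412/10291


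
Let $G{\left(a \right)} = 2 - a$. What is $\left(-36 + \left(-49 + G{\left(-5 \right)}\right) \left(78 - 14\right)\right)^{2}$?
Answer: $7420176$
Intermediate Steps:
$\left(-36 + \left(-49 + G{\left(-5 \right)}\right) \left(78 - 14\right)\right)^{2} = \left(-36 + \left(-49 + \left(2 - -5\right)\right) \left(78 - 14\right)\right)^{2} = \left(-36 + \left(-49 + \left(2 + 5\right)\right) 64\right)^{2} = \left(-36 + \left(-49 + 7\right) 64\right)^{2} = \left(-36 - 2688\right)^{2} = \left(-2724\right)^{2} = 7420176$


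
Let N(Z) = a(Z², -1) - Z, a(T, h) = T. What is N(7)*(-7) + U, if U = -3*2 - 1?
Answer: -301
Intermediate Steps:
U = -7 (U = -6 - 1 = -7)
N(Z) = Z² - Z
N(7)*(-7) + U = (7*(-1 + 7))*(-7) - 7 = (7*6)*(-7) - 7 = 42*(-7) - 7 = -294 - 7 = -301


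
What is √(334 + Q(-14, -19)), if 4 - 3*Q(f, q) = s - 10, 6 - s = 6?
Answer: 2*√762/3 ≈ 18.403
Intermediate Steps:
s = 0 (s = 6 - 1*6 = 6 - 6 = 0)
Q(f, q) = 14/3 (Q(f, q) = 4/3 - (0 - 10)/3 = 4/3 - ⅓*(-10) = 4/3 + 10/3 = 14/3)
√(334 + Q(-14, -19)) = √(334 + 14/3) = √(1016/3) = 2*√762/3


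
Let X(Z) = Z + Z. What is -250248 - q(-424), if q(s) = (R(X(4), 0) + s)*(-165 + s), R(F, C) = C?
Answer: -499984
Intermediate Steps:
X(Z) = 2*Z
q(s) = s*(-165 + s) (q(s) = (0 + s)*(-165 + s) = s*(-165 + s))
-250248 - q(-424) = -250248 - (-424)*(-165 - 424) = -250248 - (-424)*(-589) = -250248 - 1*249736 = -250248 - 249736 = -499984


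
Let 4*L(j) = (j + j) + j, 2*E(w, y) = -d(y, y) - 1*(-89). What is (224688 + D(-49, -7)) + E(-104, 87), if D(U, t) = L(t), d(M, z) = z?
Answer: 898735/4 ≈ 2.2468e+5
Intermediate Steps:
E(w, y) = 89/2 - y/2 (E(w, y) = (-y - 1*(-89))/2 = (-y + 89)/2 = (89 - y)/2 = 89/2 - y/2)
L(j) = 3*j/4 (L(j) = ((j + j) + j)/4 = (2*j + j)/4 = (3*j)/4 = 3*j/4)
D(U, t) = 3*t/4
(224688 + D(-49, -7)) + E(-104, 87) = (224688 + (¾)*(-7)) + (89/2 - ½*87) = (224688 - 21/4) + (89/2 - 87/2) = 898731/4 + 1 = 898735/4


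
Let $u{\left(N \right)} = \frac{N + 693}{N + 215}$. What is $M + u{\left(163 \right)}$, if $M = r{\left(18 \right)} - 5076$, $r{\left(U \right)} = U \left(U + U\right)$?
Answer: $- \frac{836464}{189} \approx -4425.7$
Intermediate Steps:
$r{\left(U \right)} = 2 U^{2}$ ($r{\left(U \right)} = U 2 U = 2 U^{2}$)
$u{\left(N \right)} = \frac{693 + N}{215 + N}$
$M = -4428$ ($M = 2 \cdot 18^{2} - 5076 = 2 \cdot 324 - 5076 = 648 - 5076 = -4428$)
$M + u{\left(163 \right)} = -4428 + \frac{693 + 163}{215 + 163} = -4428 + \frac{1}{378} \cdot 856 = -4428 + \frac{428}{189} = - \frac{836464}{189}$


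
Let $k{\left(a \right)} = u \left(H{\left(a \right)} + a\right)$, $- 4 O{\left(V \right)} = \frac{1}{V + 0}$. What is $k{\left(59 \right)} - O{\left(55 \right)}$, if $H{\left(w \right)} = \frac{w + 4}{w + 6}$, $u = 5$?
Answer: $\frac{857573}{2860} \approx 299.85$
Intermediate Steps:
$H{\left(w \right)} = \frac{4 + w}{6 + w}$
$O{\left(V \right)} = - \frac{1}{4 V}$ ($O{\left(V \right)} = - \frac{1}{4 \left(V + 0\right)} = - \frac{1}{4 V}$)
$k{\left(a \right)} = 5 a + \frac{5 \left(4 + a\right)}{6 + a}$ ($k{\left(a \right)} = 5 \left(\frac{4 + a}{6 + a} + a\right) = 5 \left(a + \frac{4 + a}{6 + a}\right) = 5 a + \frac{5 \left(4 + a\right)}{6 + a}$)
$k{\left(59 \right)} - O{\left(55 \right)} = \frac{5 \left(4 + 59^{2} + 7 \cdot 59\right)}{6 + 59} - - \frac{1}{4 \cdot 55} = \frac{5 \left(4 + 3481 + 413\right)}{65} - \left(- \frac{1}{4}\right) \frac{1}{55} = 5 \cdot \frac{1}{65} \cdot 3898 - - \frac{1}{220} = \frac{3898}{13} + \frac{1}{220} = \frac{857573}{2860}$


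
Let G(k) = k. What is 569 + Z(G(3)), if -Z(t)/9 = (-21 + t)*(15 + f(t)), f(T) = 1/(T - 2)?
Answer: 3161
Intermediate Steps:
f(T) = 1/(-2 + T)
Z(t) = -9*(-21 + t)*(15 + 1/(-2 + t))
569 + Z(G(3)) = 569 + 9*(-609 - 15*3² + 344*3)/(-2 + 3) = 569 + 9*(-609 - 15*9 + 1032)/1 = 569 + 9*1*(-609 - 135 + 1032) = 569 + 9*1*288 = 569 + 2592 = 3161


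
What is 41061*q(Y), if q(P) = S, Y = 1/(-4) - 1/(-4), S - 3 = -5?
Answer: -82122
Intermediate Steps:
S = -2 (S = 3 - 5 = -2)
Y = 0 (Y = 1*(-1/4) - 1*(-1/4) = -1/4 + 1/4 = 0)
q(P) = -2
41061*q(Y) = 41061*(-2) = -82122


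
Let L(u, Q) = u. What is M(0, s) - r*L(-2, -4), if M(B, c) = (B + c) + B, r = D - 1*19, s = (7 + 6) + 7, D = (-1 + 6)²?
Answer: 32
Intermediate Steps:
D = 25 (D = 5² = 25)
s = 20 (s = 13 + 7 = 20)
r = 6 (r = 25 - 1*19 = 25 - 19 = 6)
M(B, c) = c + 2*B
M(0, s) - r*L(-2, -4) = (20 + 2*0) - 6*(-2) = (20 + 0) - 1*(-12) = 20 + 12 = 32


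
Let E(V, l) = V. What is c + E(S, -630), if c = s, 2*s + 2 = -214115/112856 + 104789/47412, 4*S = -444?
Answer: -299222193881/2675364336 ≈ -111.84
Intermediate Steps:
S = -111 (S = (¼)*(-444) = -111)
s = -2256752585/2675364336 (s = -1 + (-214115/112856 + 104789/47412)/2 = -1 + (½)*(418611751/1337682168) = -1 + 418611751/2675364336 = -2256752585/2675364336 ≈ -0.84353)
c = -2256752585/2675364336 ≈ -0.84353
c + E(S, -630) = -2256752585/2675364336 - 111 = -299222193881/2675364336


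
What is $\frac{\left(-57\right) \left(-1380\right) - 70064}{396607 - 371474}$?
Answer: $\frac{8596}{25133} \approx 0.34202$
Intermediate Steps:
$\frac{\left(-57\right) \left(-1380\right) - 70064}{396607 - 371474} = \frac{78660 - 70064}{25133} = 8596 \cdot \frac{1}{25133} = \frac{8596}{25133}$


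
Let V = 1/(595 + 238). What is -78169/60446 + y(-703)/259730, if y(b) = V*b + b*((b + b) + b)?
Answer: 1519479383001/344152625530 ≈ 4.4151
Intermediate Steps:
V = 1/833 ≈ 0.0012005
y(b) = 3*b**2 + b/833 (y(b) = b/833 + b*((b + b) + b) = b/833 + b*(2*b + b) = b/833 + b*(3*b) = b/833 + 3*b**2 = 3*b**2 + b/833)
-78169/60446 + y(-703)/259730 = -78169/60446 + ((1/833)*(-703)*(1 + 2499*(-703)))/259730 = -78169*1/60446 + ((1/833)*(-703)*(1 - 1756797))*(1/259730) = -78169/60446 + ((1/833)*(-703)*(-1756796))*(1/259730) = -78169/60446 + (1235027588/833)*(1/259730) = -78169/60446 + 32500726/5693555 = 1519479383001/344152625530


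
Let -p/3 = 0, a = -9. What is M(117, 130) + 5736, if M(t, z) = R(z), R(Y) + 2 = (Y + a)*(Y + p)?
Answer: 21464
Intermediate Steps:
p = 0 (p = -3*0 = 0)
R(Y) = -2 + Y*(-9 + Y) (R(Y) = -2 + (Y - 9)*(Y + 0) = -2 + (-9 + Y)*Y = -2 + Y*(-9 + Y))
M(t, z) = -2 + z² - 9*z
M(117, 130) + 5736 = (-2 + 130² - 9*130) + 5736 = (-2 + 16900 - 1170) + 5736 = 15728 + 5736 = 21464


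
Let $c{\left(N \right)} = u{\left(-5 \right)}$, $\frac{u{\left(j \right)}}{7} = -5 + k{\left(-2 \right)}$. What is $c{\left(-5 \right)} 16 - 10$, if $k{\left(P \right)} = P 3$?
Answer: $-1242$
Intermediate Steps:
$k{\left(P \right)} = 3 P$
$u{\left(j \right)} = -77$ ($u{\left(j \right)} = 7 \left(-5 + 3 \left(-2\right)\right) = 7 \left(-5 - 6\right) = 7 \left(-11\right) = -77$)
$c{\left(N \right)} = -77$
$c{\left(-5 \right)} 16 - 10 = \left(-77\right) 16 - 10 = -1232 - 10 = -1242$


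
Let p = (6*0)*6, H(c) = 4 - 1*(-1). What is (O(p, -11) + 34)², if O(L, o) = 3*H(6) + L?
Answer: 2401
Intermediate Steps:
H(c) = 5 (H(c) = 4 + 1 = 5)
p = 0 (p = 0*6 = 0)
O(L, o) = 15 + L (O(L, o) = 3*5 + L = 15 + L)
(O(p, -11) + 34)² = ((15 + 0) + 34)² = (15 + 34)² = 49² = 2401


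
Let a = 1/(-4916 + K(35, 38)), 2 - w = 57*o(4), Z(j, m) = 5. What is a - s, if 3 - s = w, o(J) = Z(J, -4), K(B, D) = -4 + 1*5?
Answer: -1405691/4915 ≈ -286.00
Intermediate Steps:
K(B, D) = 1 (K(B, D) = -4 + 5 = 1)
o(J) = 5
w = -283 (w = 2 - 57*5 = 2 - 1*285 = 2 - 285 = -283)
s = 286 (s = 3 - 1*(-283) = 3 + 283 = 286)
a = -1/4915 (a = 1/(-4916 + 1) = 1/(-4915) = -1/4915 ≈ -0.00020346)
a - s = -1/4915 - 1*286 = -1/4915 - 286 = -1405691/4915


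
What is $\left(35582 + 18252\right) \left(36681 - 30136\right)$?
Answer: $352343530$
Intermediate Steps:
$\left(35582 + 18252\right) \left(36681 - 30136\right) = 53834 \cdot 6545 = 352343530$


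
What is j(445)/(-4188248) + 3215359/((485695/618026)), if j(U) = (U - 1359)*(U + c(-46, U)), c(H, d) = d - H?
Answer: 148621144055271752/36325198435 ≈ 4.0914e+6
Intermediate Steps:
j(U) = (-1359 + U)*(46 + 2*U) (j(U) = (U - 1359)*(U + (U - 1*(-46))) = (-1359 + U)*(U + (U + 46)) = (-1359 + U)*(U + (46 + U)) = (-1359 + U)*(46 + 2*U))
j(445)/(-4188248) + 3215359/((485695/618026)) = (-62514 - 2672*445 + 2*445²)/(-4188248) + 3215359/((485695/618026)) = (-62514 - 1189040 + 2*198025)*(-1/4188248) + 3215359/((485695*(1/618026))) = (-62514 - 1189040 + 396050)*(-1/4188248) + 3215359/(485695/618026) = -855504*(-1/4188248) + 3215359*(618026/485695) = 106938/523531 + 283882208762/69385 = 148621144055271752/36325198435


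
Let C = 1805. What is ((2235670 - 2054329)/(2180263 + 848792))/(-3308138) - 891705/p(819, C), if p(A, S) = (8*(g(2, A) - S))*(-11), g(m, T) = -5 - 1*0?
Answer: -297845282366438181/53202344297689840 ≈ -5.5984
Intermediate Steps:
g(m, T) = -5 (g(m, T) = -5 + 0 = -5)
p(A, S) = 440 + 88*S (p(A, S) = (8*(-5 - S))*(-11) = (-40 - 8*S)*(-11) = 440 + 88*S)
((2235670 - 2054329)/(2180263 + 848792))/(-3308138) - 891705/p(819, C) = ((2235670 - 2054329)/(2180263 + 848792))/(-3308138) - 891705/(440 + 88*1805) = (181341/3029055)*(-1/3308138) - 891705/(440 + 158840) = (181341*(1/3029055))*(-1/3308138) - 891705/159280 = (60447/1009685)*(-1/3308138) - 891705*1/159280 = -60447/3340177316530 - 178341/31856 = -297845282366438181/53202344297689840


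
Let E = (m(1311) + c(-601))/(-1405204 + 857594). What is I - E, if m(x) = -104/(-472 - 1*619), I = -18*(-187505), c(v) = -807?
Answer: 2016422240195567/597442510 ≈ 3.3751e+6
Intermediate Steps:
I = 3375090
m(x) = 104/1091 (m(x) = -104/(-472 - 619) = -104/(-1091) = -104*(-1/1091) = 104/1091)
E = 880333/597442510 (E = (104/1091 - 807)/(-1405204 + 857594) = -880333/1091/(-547610) = -880333/1091*(-1/547610) = 880333/597442510 ≈ 0.0014735)
I - E = 3375090 - 1*880333/597442510 = 3375090 - 880333/597442510 = 2016422240195567/597442510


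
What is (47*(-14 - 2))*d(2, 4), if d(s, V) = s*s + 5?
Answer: -6768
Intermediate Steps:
d(s, V) = 5 + s² (d(s, V) = s² + 5 = 5 + s²)
(47*(-14 - 2))*d(2, 4) = (47*(-14 - 2))*(5 + 2²) = (47*(-16))*(5 + 4) = -752*9 = -6768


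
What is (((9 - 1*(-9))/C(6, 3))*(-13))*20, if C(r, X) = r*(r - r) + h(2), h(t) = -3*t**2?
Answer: 390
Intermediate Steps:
C(r, X) = -12 (C(r, X) = r*(r - r) - 3*2**2 = r*0 - 3*4 = 0 - 12 = -12)
(((9 - 1*(-9))/C(6, 3))*(-13))*20 = (((9 - 1*(-9))/(-12))*(-13))*20 = (((9 + 9)*(-1/12))*(-13))*20 = ((18*(-1/12))*(-13))*20 = -3/2*(-13)*20 = (39/2)*20 = 390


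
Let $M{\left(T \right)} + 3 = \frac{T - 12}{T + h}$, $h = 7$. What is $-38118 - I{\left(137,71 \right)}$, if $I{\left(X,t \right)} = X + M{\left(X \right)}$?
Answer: $- \frac{5508413}{144} \approx -38253.0$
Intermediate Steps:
$M{\left(T \right)} = -3 + \frac{-12 + T}{7 + T}$ ($M{\left(T \right)} = -3 + \frac{T - 12}{T + 7} = -3 + \frac{-12 + T}{7 + T}$)
$I{\left(X,t \right)} = X + \frac{-33 - 2 X}{7 + X}$
$-38118 - I{\left(137,71 \right)} = -38118 - \frac{-33 + 137^{2} + 5 \cdot 137}{7 + 137} = -38118 - \frac{-33 + 18769 + 685}{144} = -38118 - \frac{1}{144} \cdot 19421 = -38118 - \frac{19421}{144} = - \frac{5508413}{144}$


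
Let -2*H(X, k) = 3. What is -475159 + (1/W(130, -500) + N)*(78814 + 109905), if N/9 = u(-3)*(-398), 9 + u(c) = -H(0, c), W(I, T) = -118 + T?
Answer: 3132926570849/618 ≈ 5.0695e+9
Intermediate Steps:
H(X, k) = -3/2 (H(X, k) = -½*3 = -3/2)
u(c) = -15/2 (u(c) = -9 - 1*(-3/2) = -9 + 3/2 = -15/2)
N = 26865 (N = 9*(-15/2*(-398)) = 9*2985 = 26865)
-475159 + (1/W(130, -500) + N)*(78814 + 109905) = -475159 + (1/(-118 - 500) + 26865)*(78814 + 109905) = -475159 + (1/(-618) + 26865)*188719 = -475159 + (-1/618 + 26865)*188719 = -475159 + (16602569/618)*188719 = -475159 + 3133220219111/618 = 3132926570849/618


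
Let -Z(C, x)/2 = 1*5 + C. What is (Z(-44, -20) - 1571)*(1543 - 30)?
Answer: -2258909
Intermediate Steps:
Z(C, x) = -10 - 2*C (Z(C, x) = -2*(1*5 + C) = -2*(5 + C) = -10 - 2*C)
(Z(-44, -20) - 1571)*(1543 - 30) = ((-10 - 2*(-44)) - 1571)*(1543 - 30) = ((-10 + 88) - 1571)*1513 = (78 - 1571)*1513 = -1493*1513 = -2258909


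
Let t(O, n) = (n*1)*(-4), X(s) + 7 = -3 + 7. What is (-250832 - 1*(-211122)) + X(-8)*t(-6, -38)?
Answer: -40166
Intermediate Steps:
X(s) = -3 (X(s) = -7 + (-3 + 7) = -7 + 4 = -3)
t(O, n) = -4*n (t(O, n) = n*(-4) = -4*n)
(-250832 - 1*(-211122)) + X(-8)*t(-6, -38) = (-250832 - 1*(-211122)) - (-12)*(-38) = (-250832 + 211122) - 3*152 = -39710 - 456 = -40166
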